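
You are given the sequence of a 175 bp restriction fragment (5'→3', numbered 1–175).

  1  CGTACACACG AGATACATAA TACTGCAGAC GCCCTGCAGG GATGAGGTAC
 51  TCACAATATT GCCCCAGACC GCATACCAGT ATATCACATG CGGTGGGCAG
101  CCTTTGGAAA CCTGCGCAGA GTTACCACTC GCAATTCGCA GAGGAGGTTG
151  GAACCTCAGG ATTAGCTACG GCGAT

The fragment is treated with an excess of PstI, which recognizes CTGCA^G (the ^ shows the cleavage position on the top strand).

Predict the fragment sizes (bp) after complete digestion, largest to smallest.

137, 27, 11 bp

PstI sites (CTGCAG) start at positions 23, 34.
PstI cuts after base 5 of each site (before the last base), so after positions 27, 38.
Linear molecule, 2 cuts → 3 fragments:
  1–27 → 27 bp
  28–38 → 11 bp
  39–175 → 137 bp
Sorted largest to smallest: 137, 27, 11 bp.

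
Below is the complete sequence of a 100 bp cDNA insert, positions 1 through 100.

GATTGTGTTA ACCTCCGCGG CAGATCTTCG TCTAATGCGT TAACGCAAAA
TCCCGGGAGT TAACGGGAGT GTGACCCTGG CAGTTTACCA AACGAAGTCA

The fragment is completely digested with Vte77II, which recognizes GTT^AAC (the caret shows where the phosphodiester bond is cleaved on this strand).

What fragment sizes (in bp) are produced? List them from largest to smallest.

39, 32, 20, 9 bp

Vte77II sites (GTTAAC) start at positions 7, 39, 59.
Vte77II cuts after base 3 of each site, so after positions 9, 41, 61.
Linear molecule, 3 cuts → 4 fragments:
  1–9 → 9 bp
  10–41 → 32 bp
  42–61 → 20 bp
  62–100 → 39 bp
Sorted largest to smallest: 39, 32, 20, 9 bp.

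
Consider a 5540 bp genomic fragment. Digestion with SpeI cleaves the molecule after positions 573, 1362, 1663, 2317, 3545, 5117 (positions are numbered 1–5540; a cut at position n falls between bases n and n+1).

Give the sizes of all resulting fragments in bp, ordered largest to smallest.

1572, 1228, 789, 654, 573, 423, 301 bp

Linear molecule, 6 cuts → 7 fragments:
  573 − 0 = 573 bp
  1362 − 573 = 789 bp
  1663 − 1362 = 301 bp
  2317 − 1663 = 654 bp
  3545 − 2317 = 1228 bp
  5117 − 3545 = 1572 bp
  5540 − 5117 = 423 bp
Sorted largest to smallest: 1572, 1228, 789, 654, 573, 423, 301 bp.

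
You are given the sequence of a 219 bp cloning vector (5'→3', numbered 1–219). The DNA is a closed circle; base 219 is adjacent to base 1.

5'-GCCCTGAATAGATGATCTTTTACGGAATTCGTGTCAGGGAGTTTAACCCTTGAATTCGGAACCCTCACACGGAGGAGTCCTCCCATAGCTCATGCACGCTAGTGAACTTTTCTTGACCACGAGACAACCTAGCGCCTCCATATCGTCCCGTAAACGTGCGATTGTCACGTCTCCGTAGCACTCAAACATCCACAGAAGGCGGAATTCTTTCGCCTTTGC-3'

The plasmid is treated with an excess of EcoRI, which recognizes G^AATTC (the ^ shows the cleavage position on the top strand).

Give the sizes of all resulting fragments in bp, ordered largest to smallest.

150, 42, 27 bp

EcoRI sites (GAATTC) start at positions 25, 52, 202.
EcoRI cuts after the first base of each site, so after positions 25, 52, 202.
Circular molecule, 3 cuts → 3 fragments:
  26–52 → 27 bp
  53–202 → 150 bp
  203–219 then 1–25 → 17 + 25 = 42 bp
Sorted largest to smallest: 150, 42, 27 bp.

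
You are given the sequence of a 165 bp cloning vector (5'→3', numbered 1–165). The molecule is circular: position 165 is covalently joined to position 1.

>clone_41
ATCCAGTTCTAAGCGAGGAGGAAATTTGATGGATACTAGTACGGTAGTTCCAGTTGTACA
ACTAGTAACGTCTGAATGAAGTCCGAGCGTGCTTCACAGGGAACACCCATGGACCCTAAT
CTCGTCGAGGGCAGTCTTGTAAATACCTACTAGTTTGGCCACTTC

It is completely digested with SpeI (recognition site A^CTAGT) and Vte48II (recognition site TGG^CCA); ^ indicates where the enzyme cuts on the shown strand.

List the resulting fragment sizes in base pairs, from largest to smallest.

SpeI sites (ACTAGT) start at positions 35, 61, 149.
SpeI cuts after the first base of each site, so after positions 35, 61, 149.
The Vte48II site (TGGCCA) starts at position 156.
Vte48II cuts after base 3 of each site, so after position 158.
Combined cut positions: 35, 61, 149, 158.
Circular molecule, 4 cuts → 4 fragments:
  36–61 → 26 bp
  62–149 → 88 bp
  150–158 → 9 bp
  159–165 then 1–35 → 7 + 35 = 42 bp
Sorted largest to smallest: 88, 42, 26, 9 bp.

88, 42, 26, 9 bp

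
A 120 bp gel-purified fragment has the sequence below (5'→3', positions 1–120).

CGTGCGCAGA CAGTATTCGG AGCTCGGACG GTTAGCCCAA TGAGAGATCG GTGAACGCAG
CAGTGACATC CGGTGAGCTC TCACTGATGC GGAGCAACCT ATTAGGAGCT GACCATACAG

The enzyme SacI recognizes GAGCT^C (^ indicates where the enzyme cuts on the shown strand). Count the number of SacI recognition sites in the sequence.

GAGCTC occurs starting at positions 20, 75.
SacI cuts at 2 sites.

2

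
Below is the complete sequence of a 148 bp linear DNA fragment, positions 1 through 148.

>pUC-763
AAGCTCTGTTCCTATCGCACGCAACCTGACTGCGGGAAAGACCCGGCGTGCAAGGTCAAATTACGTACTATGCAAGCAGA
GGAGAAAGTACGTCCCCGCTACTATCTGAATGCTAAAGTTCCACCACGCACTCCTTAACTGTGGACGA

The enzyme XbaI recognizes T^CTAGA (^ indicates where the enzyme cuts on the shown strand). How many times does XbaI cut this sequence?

No occurrence of TCTAGA is present in the sequence.
XbaI does not cut: 0 sites.

0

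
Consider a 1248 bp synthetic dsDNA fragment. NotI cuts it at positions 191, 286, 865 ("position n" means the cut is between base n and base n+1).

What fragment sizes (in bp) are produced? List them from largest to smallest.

Linear molecule, 3 cuts → 4 fragments:
  191 − 0 = 191 bp
  286 − 191 = 95 bp
  865 − 286 = 579 bp
  1248 − 865 = 383 bp
Sorted largest to smallest: 579, 383, 191, 95 bp.

579, 383, 191, 95 bp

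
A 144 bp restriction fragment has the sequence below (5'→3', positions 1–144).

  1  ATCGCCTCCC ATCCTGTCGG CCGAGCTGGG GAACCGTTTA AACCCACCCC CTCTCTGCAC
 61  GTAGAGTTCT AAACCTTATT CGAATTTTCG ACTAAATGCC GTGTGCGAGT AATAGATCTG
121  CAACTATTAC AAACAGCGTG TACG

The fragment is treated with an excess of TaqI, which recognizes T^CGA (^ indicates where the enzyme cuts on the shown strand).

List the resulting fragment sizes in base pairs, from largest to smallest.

TaqI sites (TCGA) start at positions 80, 88.
TaqI cuts after the first base of each site, so after positions 80, 88.
Linear molecule, 2 cuts → 3 fragments:
  1–80 → 80 bp
  81–88 → 8 bp
  89–144 → 56 bp
Sorted largest to smallest: 80, 56, 8 bp.

80, 56, 8 bp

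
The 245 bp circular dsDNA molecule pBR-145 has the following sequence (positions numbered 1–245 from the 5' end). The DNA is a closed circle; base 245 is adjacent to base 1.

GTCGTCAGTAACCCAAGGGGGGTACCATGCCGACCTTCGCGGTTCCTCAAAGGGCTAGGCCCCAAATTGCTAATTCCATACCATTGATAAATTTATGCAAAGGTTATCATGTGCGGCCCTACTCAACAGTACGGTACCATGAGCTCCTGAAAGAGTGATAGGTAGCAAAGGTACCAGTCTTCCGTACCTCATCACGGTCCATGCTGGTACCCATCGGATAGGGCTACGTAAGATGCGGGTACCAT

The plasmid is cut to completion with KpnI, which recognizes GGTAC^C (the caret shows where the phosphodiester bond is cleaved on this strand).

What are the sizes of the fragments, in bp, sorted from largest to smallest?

KpnI sites (GGTACC) start at positions 21, 133, 170, 206, 238.
KpnI cuts after base 5 of each site (before the last base), so after positions 25, 137, 174, 210, 242.
Circular molecule, 5 cuts → 5 fragments:
  26–137 → 112 bp
  138–174 → 37 bp
  175–210 → 36 bp
  211–242 → 32 bp
  243–245 then 1–25 → 3 + 25 = 28 bp
Sorted largest to smallest: 112, 37, 36, 32, 28 bp.

112, 37, 36, 32, 28 bp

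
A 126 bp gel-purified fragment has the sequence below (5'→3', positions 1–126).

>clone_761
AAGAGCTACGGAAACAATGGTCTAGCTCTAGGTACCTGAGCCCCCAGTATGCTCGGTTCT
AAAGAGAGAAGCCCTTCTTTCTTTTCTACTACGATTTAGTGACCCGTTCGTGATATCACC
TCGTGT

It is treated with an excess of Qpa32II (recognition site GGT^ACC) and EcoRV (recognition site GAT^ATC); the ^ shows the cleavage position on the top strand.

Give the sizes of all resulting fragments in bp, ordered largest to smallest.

81, 33, 12 bp

The Qpa32II site (GGTACC) starts at position 31.
Qpa32II cuts after base 3 of each site, so after position 33.
The EcoRV site (GATATC) starts at position 112.
EcoRV cuts after base 3 of each site, so after position 114.
Combined cut positions: 33, 114.
Linear molecule, 2 cuts → 3 fragments:
  1–33 → 33 bp
  34–114 → 81 bp
  115–126 → 12 bp
Sorted largest to smallest: 81, 33, 12 bp.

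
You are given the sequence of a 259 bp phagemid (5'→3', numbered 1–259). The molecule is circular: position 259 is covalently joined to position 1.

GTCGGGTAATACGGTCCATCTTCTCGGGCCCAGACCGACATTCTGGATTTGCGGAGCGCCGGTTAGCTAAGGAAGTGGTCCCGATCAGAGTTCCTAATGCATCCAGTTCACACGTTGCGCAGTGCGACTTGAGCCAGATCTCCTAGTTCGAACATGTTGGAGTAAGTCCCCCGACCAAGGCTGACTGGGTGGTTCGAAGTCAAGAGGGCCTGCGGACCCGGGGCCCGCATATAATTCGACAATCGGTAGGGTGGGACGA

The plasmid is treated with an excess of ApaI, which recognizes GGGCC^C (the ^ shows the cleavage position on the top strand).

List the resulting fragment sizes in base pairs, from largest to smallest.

ApaI sites (GGGCCC) start at positions 26, 221.
ApaI cuts after base 5 of each site (before the last base), so after positions 30, 225.
Circular molecule, 2 cuts → 2 fragments:
  31–225 → 195 bp
  226–259 then 1–30 → 34 + 30 = 64 bp
Sorted largest to smallest: 195, 64 bp.

195, 64 bp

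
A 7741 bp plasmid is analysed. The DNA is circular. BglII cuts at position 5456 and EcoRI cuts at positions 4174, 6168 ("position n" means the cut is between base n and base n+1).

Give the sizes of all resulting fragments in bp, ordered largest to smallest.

5747, 1282, 712 bp

Combined cut positions (sorted): 4174, 5456, 6168.
Circular molecule, 3 cuts → 3 fragments:
  5456 − 4174 = 1282 bp
  6168 − 5456 = 712 bp
  wrap: 7741 − 6168 + 4174 = 5747 bp
Sorted largest to smallest: 5747, 1282, 712 bp.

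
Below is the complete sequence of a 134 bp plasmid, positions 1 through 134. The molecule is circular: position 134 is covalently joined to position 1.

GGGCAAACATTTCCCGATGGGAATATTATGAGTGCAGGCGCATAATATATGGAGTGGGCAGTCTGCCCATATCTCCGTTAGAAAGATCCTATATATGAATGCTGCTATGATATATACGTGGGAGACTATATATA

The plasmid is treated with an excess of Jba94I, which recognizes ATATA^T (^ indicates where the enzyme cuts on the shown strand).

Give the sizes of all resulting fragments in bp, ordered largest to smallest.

51, 46, 19, 18 bp

Jba94I sites (ATATAT) start at positions 45, 91, 110, 128.
Jba94I cuts after base 5 of each site (before the last base), so after positions 49, 95, 114, 132.
Circular molecule, 4 cuts → 4 fragments:
  50–95 → 46 bp
  96–114 → 19 bp
  115–132 → 18 bp
  133–134 then 1–49 → 2 + 49 = 51 bp
Sorted largest to smallest: 51, 46, 19, 18 bp.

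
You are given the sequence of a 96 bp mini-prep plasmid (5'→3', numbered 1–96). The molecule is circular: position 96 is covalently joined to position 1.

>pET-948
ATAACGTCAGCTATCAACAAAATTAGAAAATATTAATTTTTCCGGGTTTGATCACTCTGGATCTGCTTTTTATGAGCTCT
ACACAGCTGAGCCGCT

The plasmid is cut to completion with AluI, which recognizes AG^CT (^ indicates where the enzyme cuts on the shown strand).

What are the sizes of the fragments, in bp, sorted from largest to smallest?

66, 20, 10 bp

AluI sites (AGCT) start at positions 9, 75, 85.
AluI cuts after base 2 of each site, so after positions 10, 76, 86.
Circular molecule, 3 cuts → 3 fragments:
  11–76 → 66 bp
  77–86 → 10 bp
  87–96 then 1–10 → 10 + 10 = 20 bp
Sorted largest to smallest: 66, 20, 10 bp.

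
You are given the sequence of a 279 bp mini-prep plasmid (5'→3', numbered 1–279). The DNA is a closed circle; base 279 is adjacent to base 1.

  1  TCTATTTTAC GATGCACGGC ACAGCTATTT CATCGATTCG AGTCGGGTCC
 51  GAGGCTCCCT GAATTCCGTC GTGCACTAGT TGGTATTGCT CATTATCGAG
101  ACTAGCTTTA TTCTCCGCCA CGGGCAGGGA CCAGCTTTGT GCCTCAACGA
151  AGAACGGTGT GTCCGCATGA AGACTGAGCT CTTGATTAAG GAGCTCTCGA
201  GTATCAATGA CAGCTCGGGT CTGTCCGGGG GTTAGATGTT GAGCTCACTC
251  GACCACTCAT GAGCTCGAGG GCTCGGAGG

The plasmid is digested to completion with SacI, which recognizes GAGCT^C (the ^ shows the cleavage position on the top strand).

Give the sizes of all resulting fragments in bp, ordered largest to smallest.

SacI sites (GAGCTC) start at positions 176, 191, 241, 261.
SacI cuts after base 5 of each site (before the last base), so after positions 180, 195, 245, 265.
Circular molecule, 4 cuts → 4 fragments:
  181–195 → 15 bp
  196–245 → 50 bp
  246–265 → 20 bp
  266–279 then 1–180 → 14 + 180 = 194 bp
Sorted largest to smallest: 194, 50, 20, 15 bp.

194, 50, 20, 15 bp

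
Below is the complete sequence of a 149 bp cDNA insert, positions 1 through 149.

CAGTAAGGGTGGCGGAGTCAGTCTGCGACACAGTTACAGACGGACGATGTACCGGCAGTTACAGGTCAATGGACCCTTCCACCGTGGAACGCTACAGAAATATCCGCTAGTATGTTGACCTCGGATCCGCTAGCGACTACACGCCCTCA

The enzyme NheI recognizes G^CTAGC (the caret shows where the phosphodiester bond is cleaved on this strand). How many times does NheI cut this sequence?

GCTAGC occurs starting at position 129.
NheI cuts at 1 site.

1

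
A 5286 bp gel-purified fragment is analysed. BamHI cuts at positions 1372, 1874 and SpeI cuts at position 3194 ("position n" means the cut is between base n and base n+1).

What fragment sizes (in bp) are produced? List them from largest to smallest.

Combined cut positions (sorted): 1372, 1874, 3194.
Linear molecule, 3 cuts → 4 fragments:
  1372 − 0 = 1372 bp
  1874 − 1372 = 502 bp
  3194 − 1874 = 1320 bp
  5286 − 3194 = 2092 bp
Sorted largest to smallest: 2092, 1372, 1320, 502 bp.

2092, 1372, 1320, 502 bp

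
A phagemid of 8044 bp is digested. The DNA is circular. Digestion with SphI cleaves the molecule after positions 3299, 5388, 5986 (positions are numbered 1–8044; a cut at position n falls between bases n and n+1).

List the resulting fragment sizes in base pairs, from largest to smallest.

Circular molecule, 3 cuts → 3 fragments:
  5388 − 3299 = 2089 bp
  5986 − 5388 = 598 bp
  wrap: 8044 − 5986 + 3299 = 5357 bp
Sorted largest to smallest: 5357, 2089, 598 bp.

5357, 2089, 598 bp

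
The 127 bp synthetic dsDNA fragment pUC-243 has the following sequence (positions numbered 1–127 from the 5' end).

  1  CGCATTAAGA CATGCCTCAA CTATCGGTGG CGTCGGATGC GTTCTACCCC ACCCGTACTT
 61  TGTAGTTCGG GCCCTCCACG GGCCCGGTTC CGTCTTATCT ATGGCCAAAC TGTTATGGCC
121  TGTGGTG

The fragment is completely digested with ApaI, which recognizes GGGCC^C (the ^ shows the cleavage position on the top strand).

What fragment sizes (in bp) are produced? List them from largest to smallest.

73, 43, 11 bp

ApaI sites (GGGCCC) start at positions 69, 80.
ApaI cuts after base 5 of each site (before the last base), so after positions 73, 84.
Linear molecule, 2 cuts → 3 fragments:
  1–73 → 73 bp
  74–84 → 11 bp
  85–127 → 43 bp
Sorted largest to smallest: 73, 43, 11 bp.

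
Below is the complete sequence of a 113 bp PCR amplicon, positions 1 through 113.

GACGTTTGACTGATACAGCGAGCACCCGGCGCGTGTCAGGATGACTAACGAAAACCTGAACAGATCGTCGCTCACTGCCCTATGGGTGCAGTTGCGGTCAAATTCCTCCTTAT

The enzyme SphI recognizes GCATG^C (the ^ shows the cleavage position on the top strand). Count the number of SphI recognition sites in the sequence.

0

No occurrence of GCATGC is present in the sequence.
SphI does not cut: 0 sites.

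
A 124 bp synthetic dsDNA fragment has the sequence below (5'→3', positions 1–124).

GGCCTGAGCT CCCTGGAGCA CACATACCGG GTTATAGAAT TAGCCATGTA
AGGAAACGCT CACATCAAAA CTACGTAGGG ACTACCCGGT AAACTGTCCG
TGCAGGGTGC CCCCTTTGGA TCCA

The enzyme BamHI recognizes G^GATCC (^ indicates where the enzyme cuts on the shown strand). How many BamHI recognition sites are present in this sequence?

1

GGATCC occurs starting at position 118.
BamHI cuts at 1 site.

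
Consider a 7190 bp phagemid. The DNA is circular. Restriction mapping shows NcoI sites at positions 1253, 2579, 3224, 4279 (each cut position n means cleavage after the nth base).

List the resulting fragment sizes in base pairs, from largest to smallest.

Circular molecule, 4 cuts → 4 fragments:
  2579 − 1253 = 1326 bp
  3224 − 2579 = 645 bp
  4279 − 3224 = 1055 bp
  wrap: 7190 − 4279 + 1253 = 4164 bp
Sorted largest to smallest: 4164, 1326, 1055, 645 bp.

4164, 1326, 1055, 645 bp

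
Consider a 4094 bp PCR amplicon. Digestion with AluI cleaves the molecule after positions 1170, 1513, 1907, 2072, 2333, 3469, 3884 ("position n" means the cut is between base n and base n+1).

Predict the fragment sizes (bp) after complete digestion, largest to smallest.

Linear molecule, 7 cuts → 8 fragments:
  1170 − 0 = 1170 bp
  1513 − 1170 = 343 bp
  1907 − 1513 = 394 bp
  2072 − 1907 = 165 bp
  2333 − 2072 = 261 bp
  3469 − 2333 = 1136 bp
  3884 − 3469 = 415 bp
  4094 − 3884 = 210 bp
Sorted largest to smallest: 1170, 1136, 415, 394, 343, 261, 210, 165 bp.

1170, 1136, 415, 394, 343, 261, 210, 165 bp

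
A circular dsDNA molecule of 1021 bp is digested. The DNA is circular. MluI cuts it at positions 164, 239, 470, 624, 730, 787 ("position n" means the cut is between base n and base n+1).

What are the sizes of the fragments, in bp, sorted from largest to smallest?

Circular molecule, 6 cuts → 6 fragments:
  239 − 164 = 75 bp
  470 − 239 = 231 bp
  624 − 470 = 154 bp
  730 − 624 = 106 bp
  787 − 730 = 57 bp
  wrap: 1021 − 787 + 164 = 398 bp
Sorted largest to smallest: 398, 231, 154, 106, 75, 57 bp.

398, 231, 154, 106, 75, 57 bp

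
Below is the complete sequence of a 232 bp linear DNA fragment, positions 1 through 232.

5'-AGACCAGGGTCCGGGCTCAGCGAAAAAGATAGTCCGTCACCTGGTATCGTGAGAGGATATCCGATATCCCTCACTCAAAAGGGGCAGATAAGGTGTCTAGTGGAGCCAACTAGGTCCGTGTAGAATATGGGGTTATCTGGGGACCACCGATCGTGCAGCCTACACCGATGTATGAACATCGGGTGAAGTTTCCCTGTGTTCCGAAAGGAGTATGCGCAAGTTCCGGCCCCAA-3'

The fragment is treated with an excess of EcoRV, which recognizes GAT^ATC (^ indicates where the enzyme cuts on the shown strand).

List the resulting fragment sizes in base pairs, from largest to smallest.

167, 58, 7 bp

EcoRV sites (GATATC) start at positions 56, 63.
EcoRV cuts after base 3 of each site, so after positions 58, 65.
Linear molecule, 2 cuts → 3 fragments:
  1–58 → 58 bp
  59–65 → 7 bp
  66–232 → 167 bp
Sorted largest to smallest: 167, 58, 7 bp.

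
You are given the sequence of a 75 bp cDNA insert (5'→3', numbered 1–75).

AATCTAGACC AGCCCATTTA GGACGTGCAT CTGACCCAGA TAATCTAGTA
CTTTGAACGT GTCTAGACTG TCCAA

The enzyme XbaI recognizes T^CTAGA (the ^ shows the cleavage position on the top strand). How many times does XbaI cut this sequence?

2

TCTAGA occurs starting at positions 3, 62.
XbaI cuts at 2 sites.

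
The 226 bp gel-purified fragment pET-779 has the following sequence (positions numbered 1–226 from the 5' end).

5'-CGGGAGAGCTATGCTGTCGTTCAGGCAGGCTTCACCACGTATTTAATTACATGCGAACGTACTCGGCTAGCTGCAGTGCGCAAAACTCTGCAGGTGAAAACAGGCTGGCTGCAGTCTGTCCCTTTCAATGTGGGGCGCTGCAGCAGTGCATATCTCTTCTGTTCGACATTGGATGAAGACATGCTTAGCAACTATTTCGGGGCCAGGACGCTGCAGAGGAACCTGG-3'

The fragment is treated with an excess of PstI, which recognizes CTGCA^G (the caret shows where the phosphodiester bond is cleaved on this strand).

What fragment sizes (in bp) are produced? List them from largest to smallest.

75, 73, 29, 21, 17, 11 bp

PstI sites (CTGCAG) start at positions 71, 88, 109, 138, 211.
PstI cuts after base 5 of each site (before the last base), so after positions 75, 92, 113, 142, 215.
Linear molecule, 5 cuts → 6 fragments:
  1–75 → 75 bp
  76–92 → 17 bp
  93–113 → 21 bp
  114–142 → 29 bp
  143–215 → 73 bp
  216–226 → 11 bp
Sorted largest to smallest: 75, 73, 29, 21, 17, 11 bp.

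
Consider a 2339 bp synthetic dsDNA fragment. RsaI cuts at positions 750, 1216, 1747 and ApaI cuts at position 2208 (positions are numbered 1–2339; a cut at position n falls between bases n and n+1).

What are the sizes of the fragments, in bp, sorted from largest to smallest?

Combined cut positions (sorted): 750, 1216, 1747, 2208.
Linear molecule, 4 cuts → 5 fragments:
  750 − 0 = 750 bp
  1216 − 750 = 466 bp
  1747 − 1216 = 531 bp
  2208 − 1747 = 461 bp
  2339 − 2208 = 131 bp
Sorted largest to smallest: 750, 531, 466, 461, 131 bp.

750, 531, 466, 461, 131 bp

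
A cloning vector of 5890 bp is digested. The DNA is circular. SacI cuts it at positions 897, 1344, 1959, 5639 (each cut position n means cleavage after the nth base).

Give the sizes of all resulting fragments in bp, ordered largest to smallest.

Circular molecule, 4 cuts → 4 fragments:
  1344 − 897 = 447 bp
  1959 − 1344 = 615 bp
  5639 − 1959 = 3680 bp
  wrap: 5890 − 5639 + 897 = 1148 bp
Sorted largest to smallest: 3680, 1148, 615, 447 bp.

3680, 1148, 615, 447 bp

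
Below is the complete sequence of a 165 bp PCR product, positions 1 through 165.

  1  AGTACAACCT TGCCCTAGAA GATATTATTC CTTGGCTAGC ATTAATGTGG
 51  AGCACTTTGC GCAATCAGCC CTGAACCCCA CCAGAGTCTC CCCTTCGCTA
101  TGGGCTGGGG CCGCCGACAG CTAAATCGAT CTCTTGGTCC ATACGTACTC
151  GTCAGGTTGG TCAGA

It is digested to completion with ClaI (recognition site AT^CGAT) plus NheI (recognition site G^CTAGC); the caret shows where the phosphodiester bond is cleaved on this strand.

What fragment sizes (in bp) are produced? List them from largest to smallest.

91, 39, 35 bp

The ClaI site (ATCGAT) starts at position 125.
ClaI cuts after base 2 of each site, so after position 126.
The NheI site (GCTAGC) starts at position 35.
NheI cuts after the first base of each site, so after position 35.
Combined cut positions: 35, 126.
Linear molecule, 2 cuts → 3 fragments:
  1–35 → 35 bp
  36–126 → 91 bp
  127–165 → 39 bp
Sorted largest to smallest: 91, 39, 35 bp.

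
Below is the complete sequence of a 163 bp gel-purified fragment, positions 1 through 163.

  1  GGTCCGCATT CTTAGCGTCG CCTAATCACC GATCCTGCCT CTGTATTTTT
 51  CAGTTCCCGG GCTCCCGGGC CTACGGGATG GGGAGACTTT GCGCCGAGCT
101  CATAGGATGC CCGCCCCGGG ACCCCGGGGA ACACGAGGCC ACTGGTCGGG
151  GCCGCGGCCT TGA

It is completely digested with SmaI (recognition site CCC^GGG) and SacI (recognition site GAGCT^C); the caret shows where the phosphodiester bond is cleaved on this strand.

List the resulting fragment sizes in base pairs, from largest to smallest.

SmaI sites (CCCGGG) start at positions 56, 64, 115, 123.
SmaI cuts after base 3 of each site, so after positions 58, 66, 117, 125.
The SacI site (GAGCTC) starts at position 96.
SacI cuts after base 5 of each site (before the last base), so after position 100.
Combined cut positions: 58, 66, 100, 117, 125.
Linear molecule, 5 cuts → 6 fragments:
  1–58 → 58 bp
  59–66 → 8 bp
  67–100 → 34 bp
  101–117 → 17 bp
  118–125 → 8 bp
  126–163 → 38 bp
Sorted largest to smallest: 58, 38, 34, 17, 8, 8 bp.

58, 38, 34, 17, 8, 8 bp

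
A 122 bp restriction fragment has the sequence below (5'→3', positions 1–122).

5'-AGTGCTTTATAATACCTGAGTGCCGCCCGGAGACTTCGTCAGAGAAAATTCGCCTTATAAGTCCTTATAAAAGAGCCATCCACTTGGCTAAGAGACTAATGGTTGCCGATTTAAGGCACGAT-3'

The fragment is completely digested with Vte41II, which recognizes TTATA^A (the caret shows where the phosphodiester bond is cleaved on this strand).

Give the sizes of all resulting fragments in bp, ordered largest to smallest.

Vte41II sites (TTATAA) start at positions 7, 55, 65.
Vte41II cuts after base 5 of each site (before the last base), so after positions 11, 59, 69.
Linear molecule, 3 cuts → 4 fragments:
  1–11 → 11 bp
  12–59 → 48 bp
  60–69 → 10 bp
  70–122 → 53 bp
Sorted largest to smallest: 53, 48, 11, 10 bp.

53, 48, 11, 10 bp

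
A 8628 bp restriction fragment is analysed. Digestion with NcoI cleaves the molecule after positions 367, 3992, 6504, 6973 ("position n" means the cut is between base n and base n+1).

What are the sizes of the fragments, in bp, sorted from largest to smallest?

3625, 2512, 1655, 469, 367 bp

Linear molecule, 4 cuts → 5 fragments:
  367 − 0 = 367 bp
  3992 − 367 = 3625 bp
  6504 − 3992 = 2512 bp
  6973 − 6504 = 469 bp
  8628 − 6973 = 1655 bp
Sorted largest to smallest: 3625, 2512, 1655, 469, 367 bp.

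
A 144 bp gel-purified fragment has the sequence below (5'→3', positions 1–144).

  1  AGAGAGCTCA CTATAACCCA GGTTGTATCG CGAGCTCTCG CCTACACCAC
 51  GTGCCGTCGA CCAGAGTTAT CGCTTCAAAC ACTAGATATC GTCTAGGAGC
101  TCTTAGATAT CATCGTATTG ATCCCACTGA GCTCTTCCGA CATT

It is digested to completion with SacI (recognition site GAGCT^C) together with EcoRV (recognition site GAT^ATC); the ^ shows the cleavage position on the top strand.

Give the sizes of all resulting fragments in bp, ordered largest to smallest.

51, 28, 25, 14, 11, 8, 7 bp

SacI sites (GAGCTC) start at positions 4, 32, 97, 129.
SacI cuts after base 5 of each site (before the last base), so after positions 8, 36, 101, 133.
EcoRV sites (GATATC) start at positions 85, 106.
EcoRV cuts after base 3 of each site, so after positions 87, 108.
Combined cut positions: 8, 36, 87, 101, 108, 133.
Linear molecule, 6 cuts → 7 fragments:
  1–8 → 8 bp
  9–36 → 28 bp
  37–87 → 51 bp
  88–101 → 14 bp
  102–108 → 7 bp
  109–133 → 25 bp
  134–144 → 11 bp
Sorted largest to smallest: 51, 28, 25, 14, 11, 8, 7 bp.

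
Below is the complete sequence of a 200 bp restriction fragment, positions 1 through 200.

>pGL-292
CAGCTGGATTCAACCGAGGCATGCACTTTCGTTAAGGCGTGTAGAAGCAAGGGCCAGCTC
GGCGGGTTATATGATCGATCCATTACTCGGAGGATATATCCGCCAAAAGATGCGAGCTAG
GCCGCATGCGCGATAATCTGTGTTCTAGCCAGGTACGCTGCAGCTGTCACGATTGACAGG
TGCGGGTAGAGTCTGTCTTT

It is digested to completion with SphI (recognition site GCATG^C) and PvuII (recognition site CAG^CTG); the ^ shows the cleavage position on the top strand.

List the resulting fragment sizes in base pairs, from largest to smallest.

105, 37, 35, 20, 3 bp

SphI sites (GCATGC) start at positions 19, 124.
SphI cuts after base 5 of each site (before the last base), so after positions 23, 128.
PvuII sites (CAGCTG) start at positions 1, 161.
PvuII cuts after base 3 of each site, so after positions 3, 163.
Combined cut positions: 3, 23, 128, 163.
Linear molecule, 4 cuts → 5 fragments:
  1–3 → 3 bp
  4–23 → 20 bp
  24–128 → 105 bp
  129–163 → 35 bp
  164–200 → 37 bp
Sorted largest to smallest: 105, 37, 35, 20, 3 bp.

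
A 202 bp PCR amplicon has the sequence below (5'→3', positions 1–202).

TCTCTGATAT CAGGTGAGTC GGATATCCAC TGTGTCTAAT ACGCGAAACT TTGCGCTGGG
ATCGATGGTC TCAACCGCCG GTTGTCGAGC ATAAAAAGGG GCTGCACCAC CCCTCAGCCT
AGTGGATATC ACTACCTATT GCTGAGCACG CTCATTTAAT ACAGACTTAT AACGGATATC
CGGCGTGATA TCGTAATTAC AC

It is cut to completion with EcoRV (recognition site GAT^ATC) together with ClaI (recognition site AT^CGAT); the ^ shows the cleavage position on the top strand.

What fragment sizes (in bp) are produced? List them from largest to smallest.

65, 50, 38, 16, 13, 12, 8 bp

EcoRV sites (GATATC) start at positions 6, 22, 125, 175, 187.
EcoRV cuts after base 3 of each site, so after positions 8, 24, 127, 177, 189.
The ClaI site (ATCGAT) starts at position 61.
ClaI cuts after base 2 of each site, so after position 62.
Combined cut positions: 8, 24, 62, 127, 177, 189.
Linear molecule, 6 cuts → 7 fragments:
  1–8 → 8 bp
  9–24 → 16 bp
  25–62 → 38 bp
  63–127 → 65 bp
  128–177 → 50 bp
  178–189 → 12 bp
  190–202 → 13 bp
Sorted largest to smallest: 65, 50, 38, 16, 13, 12, 8 bp.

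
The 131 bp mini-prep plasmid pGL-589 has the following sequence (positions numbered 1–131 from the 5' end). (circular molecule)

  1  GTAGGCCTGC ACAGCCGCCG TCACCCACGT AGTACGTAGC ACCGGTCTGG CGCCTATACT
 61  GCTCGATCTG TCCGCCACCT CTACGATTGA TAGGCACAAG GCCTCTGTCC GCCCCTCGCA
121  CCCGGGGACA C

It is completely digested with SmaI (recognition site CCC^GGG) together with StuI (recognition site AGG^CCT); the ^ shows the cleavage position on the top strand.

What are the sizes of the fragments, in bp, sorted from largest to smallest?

96, 22, 13 bp

The SmaI site (CCCGGG) starts at position 121.
SmaI cuts after base 3 of each site, so after position 123.
StuI sites (AGGCCT) start at positions 3, 99.
StuI cuts after base 3 of each site, so after positions 5, 101.
Combined cut positions: 5, 101, 123.
Circular molecule, 3 cuts → 3 fragments:
  6–101 → 96 bp
  102–123 → 22 bp
  124–131 then 1–5 → 8 + 5 = 13 bp
Sorted largest to smallest: 96, 22, 13 bp.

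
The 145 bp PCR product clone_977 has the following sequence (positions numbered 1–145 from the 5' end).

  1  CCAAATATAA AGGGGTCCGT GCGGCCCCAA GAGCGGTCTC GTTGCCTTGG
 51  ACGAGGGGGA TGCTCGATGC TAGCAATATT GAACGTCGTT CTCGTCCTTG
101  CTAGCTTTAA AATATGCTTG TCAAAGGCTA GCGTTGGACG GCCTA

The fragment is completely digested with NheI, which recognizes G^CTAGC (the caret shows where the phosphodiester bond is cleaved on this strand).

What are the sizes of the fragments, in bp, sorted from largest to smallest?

NheI sites (GCTAGC) start at positions 69, 100, 127.
NheI cuts after the first base of each site, so after positions 69, 100, 127.
Linear molecule, 3 cuts → 4 fragments:
  1–69 → 69 bp
  70–100 → 31 bp
  101–127 → 27 bp
  128–145 → 18 bp
Sorted largest to smallest: 69, 31, 27, 18 bp.

69, 31, 27, 18 bp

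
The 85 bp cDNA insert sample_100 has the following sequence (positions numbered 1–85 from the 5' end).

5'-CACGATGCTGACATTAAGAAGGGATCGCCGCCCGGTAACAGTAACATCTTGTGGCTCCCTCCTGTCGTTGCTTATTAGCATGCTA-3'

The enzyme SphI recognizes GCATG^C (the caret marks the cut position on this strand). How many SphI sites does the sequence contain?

GCATGC occurs starting at position 78.
SphI cuts at 1 site.

1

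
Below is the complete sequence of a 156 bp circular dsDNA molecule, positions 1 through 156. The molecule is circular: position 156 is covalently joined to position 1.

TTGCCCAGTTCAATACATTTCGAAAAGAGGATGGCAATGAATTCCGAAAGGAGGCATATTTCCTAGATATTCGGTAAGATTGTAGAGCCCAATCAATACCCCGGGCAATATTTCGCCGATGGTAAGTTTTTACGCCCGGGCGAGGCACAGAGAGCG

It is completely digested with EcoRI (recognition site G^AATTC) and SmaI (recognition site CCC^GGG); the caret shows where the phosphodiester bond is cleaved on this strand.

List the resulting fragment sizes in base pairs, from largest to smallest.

63, 58, 35 bp

The EcoRI site (GAATTC) starts at position 39.
EcoRI cuts after the first base of each site, so after position 39.
SmaI sites (CCCGGG) start at positions 100, 135.
SmaI cuts after base 3 of each site, so after positions 102, 137.
Combined cut positions: 39, 102, 137.
Circular molecule, 3 cuts → 3 fragments:
  40–102 → 63 bp
  103–137 → 35 bp
  138–156 then 1–39 → 19 + 39 = 58 bp
Sorted largest to smallest: 63, 58, 35 bp.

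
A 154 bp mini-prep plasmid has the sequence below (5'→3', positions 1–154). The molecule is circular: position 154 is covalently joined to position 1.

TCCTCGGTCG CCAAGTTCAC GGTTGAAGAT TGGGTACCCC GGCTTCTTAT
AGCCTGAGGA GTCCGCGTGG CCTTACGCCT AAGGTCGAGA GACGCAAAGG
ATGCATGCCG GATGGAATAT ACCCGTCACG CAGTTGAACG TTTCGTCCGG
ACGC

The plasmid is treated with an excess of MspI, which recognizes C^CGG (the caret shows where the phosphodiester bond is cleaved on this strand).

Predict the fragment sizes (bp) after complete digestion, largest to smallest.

MspI sites (CCGG) start at positions 39, 108, 147.
MspI cuts after the first base of each site, so after positions 39, 108, 147.
Circular molecule, 3 cuts → 3 fragments:
  40–108 → 69 bp
  109–147 → 39 bp
  148–154 then 1–39 → 7 + 39 = 46 bp
Sorted largest to smallest: 69, 46, 39 bp.

69, 46, 39 bp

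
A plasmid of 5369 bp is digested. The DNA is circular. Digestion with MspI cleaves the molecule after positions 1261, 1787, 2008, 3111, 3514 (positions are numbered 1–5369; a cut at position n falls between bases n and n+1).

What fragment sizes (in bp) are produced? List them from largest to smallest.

3116, 1103, 526, 403, 221 bp

Circular molecule, 5 cuts → 5 fragments:
  1787 − 1261 = 526 bp
  2008 − 1787 = 221 bp
  3111 − 2008 = 1103 bp
  3514 − 3111 = 403 bp
  wrap: 5369 − 3514 + 1261 = 3116 bp
Sorted largest to smallest: 3116, 1103, 526, 403, 221 bp.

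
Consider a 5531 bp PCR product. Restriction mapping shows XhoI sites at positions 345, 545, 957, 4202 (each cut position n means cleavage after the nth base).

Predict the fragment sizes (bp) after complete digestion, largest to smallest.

Linear molecule, 4 cuts → 5 fragments:
  345 − 0 = 345 bp
  545 − 345 = 200 bp
  957 − 545 = 412 bp
  4202 − 957 = 3245 bp
  5531 − 4202 = 1329 bp
Sorted largest to smallest: 3245, 1329, 412, 345, 200 bp.

3245, 1329, 412, 345, 200 bp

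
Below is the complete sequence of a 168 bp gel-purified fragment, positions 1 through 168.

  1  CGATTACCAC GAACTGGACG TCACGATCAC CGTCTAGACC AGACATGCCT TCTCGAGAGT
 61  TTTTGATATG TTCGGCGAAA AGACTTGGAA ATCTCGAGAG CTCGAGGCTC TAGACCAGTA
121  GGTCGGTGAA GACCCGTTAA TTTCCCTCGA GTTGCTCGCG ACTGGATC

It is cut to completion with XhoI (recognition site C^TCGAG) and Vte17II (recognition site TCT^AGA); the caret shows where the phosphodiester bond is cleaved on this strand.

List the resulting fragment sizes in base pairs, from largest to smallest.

41, 35, 35, 22, 17, 10, 8 bp

XhoI sites (CTCGAG) start at positions 52, 93, 101, 146.
XhoI cuts after the first base of each site, so after positions 52, 93, 101, 146.
Vte17II sites (TCTAGA) start at positions 33, 109.
Vte17II cuts after base 3 of each site, so after positions 35, 111.
Combined cut positions: 35, 52, 93, 101, 111, 146.
Linear molecule, 6 cuts → 7 fragments:
  1–35 → 35 bp
  36–52 → 17 bp
  53–93 → 41 bp
  94–101 → 8 bp
  102–111 → 10 bp
  112–146 → 35 bp
  147–168 → 22 bp
Sorted largest to smallest: 41, 35, 35, 22, 17, 10, 8 bp.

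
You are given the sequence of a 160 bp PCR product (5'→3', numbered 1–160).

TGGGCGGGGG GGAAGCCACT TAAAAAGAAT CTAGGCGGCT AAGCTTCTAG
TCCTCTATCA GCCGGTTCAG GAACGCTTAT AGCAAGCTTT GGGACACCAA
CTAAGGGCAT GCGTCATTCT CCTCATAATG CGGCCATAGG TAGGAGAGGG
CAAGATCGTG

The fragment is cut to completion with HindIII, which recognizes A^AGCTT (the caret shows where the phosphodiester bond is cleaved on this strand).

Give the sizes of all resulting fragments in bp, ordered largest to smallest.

HindIII sites (AAGCTT) start at positions 41, 84.
HindIII cuts after the first base of each site, so after positions 41, 84.
Linear molecule, 2 cuts → 3 fragments:
  1–41 → 41 bp
  42–84 → 43 bp
  85–160 → 76 bp
Sorted largest to smallest: 76, 43, 41 bp.

76, 43, 41 bp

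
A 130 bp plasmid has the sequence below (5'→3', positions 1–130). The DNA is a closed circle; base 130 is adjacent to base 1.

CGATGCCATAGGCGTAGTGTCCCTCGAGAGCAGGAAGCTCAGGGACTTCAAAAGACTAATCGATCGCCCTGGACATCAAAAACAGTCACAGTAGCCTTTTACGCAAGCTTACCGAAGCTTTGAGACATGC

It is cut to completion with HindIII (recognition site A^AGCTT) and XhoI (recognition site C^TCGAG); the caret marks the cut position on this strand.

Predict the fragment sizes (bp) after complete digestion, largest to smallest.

82, 38, 10 bp

HindIII sites (AAGCTT) start at positions 105, 115.
HindIII cuts after the first base of each site, so after positions 105, 115.
The XhoI site (CTCGAG) starts at position 23.
XhoI cuts after the first base of each site, so after position 23.
Combined cut positions: 23, 105, 115.
Circular molecule, 3 cuts → 3 fragments:
  24–105 → 82 bp
  106–115 → 10 bp
  116–130 then 1–23 → 15 + 23 = 38 bp
Sorted largest to smallest: 82, 38, 10 bp.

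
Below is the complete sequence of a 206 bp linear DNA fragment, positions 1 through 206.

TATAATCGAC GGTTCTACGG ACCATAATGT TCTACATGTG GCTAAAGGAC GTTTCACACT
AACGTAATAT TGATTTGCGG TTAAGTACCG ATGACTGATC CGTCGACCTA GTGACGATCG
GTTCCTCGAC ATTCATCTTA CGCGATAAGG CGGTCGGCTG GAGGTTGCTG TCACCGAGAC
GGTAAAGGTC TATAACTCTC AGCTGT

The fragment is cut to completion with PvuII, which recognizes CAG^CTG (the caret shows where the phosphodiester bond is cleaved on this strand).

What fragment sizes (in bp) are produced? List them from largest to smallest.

202, 4 bp

The PvuII site (CAGCTG) starts at position 200.
PvuII cuts after base 3 of each site, so after position 202.
Linear molecule, 1 cut → 2 fragments:
  1–202 → 202 bp
  203–206 → 4 bp
Sorted largest to smallest: 202, 4 bp.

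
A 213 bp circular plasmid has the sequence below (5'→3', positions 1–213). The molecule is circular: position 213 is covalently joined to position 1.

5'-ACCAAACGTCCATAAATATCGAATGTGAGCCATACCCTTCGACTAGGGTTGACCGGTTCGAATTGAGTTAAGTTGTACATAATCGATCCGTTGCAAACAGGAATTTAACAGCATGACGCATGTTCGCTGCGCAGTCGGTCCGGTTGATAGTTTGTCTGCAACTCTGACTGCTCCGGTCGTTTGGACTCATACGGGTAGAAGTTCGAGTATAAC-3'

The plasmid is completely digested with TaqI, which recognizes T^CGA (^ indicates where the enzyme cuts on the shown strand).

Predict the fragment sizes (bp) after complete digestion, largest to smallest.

TaqI sites (TCGA) start at positions 19, 39, 58, 83, 203.
TaqI cuts after the first base of each site, so after positions 19, 39, 58, 83, 203.
Circular molecule, 5 cuts → 5 fragments:
  20–39 → 20 bp
  40–58 → 19 bp
  59–83 → 25 bp
  84–203 → 120 bp
  204–213 then 1–19 → 10 + 19 = 29 bp
Sorted largest to smallest: 120, 29, 25, 20, 19 bp.

120, 29, 25, 20, 19 bp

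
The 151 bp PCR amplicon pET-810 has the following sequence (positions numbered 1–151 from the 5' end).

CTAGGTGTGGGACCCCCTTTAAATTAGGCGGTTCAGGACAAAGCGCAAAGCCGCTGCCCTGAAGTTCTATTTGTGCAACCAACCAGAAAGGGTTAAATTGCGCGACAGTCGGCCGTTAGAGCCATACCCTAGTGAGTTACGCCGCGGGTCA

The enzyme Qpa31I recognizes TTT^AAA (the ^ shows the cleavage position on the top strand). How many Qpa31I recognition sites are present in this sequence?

TTTAAA occurs starting at position 18.
Qpa31I cuts at 1 site.

1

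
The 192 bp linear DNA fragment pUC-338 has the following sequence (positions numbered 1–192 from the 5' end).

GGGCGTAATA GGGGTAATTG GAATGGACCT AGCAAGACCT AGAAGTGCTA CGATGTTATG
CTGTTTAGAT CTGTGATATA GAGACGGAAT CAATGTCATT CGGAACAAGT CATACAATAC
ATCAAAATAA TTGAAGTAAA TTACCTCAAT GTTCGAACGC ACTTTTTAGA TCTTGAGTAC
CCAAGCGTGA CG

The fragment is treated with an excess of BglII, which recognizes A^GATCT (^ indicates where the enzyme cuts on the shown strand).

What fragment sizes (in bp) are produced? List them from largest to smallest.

101, 67, 24 bp

BglII sites (AGATCT) start at positions 67, 168.
BglII cuts after the first base of each site, so after positions 67, 168.
Linear molecule, 2 cuts → 3 fragments:
  1–67 → 67 bp
  68–168 → 101 bp
  169–192 → 24 bp
Sorted largest to smallest: 101, 67, 24 bp.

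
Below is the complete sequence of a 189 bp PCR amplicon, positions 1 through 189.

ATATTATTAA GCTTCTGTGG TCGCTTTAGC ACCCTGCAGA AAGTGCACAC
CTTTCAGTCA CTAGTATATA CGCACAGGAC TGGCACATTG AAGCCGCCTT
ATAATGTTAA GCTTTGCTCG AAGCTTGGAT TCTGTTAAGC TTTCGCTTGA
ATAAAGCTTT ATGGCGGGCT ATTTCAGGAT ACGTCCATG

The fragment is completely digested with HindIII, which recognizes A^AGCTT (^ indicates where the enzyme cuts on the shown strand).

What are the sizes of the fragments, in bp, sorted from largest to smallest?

100, 35, 17, 16, 12, 9 bp

HindIII sites (AAGCTT) start at positions 9, 109, 121, 137, 154.
HindIII cuts after the first base of each site, so after positions 9, 109, 121, 137, 154.
Linear molecule, 5 cuts → 6 fragments:
  1–9 → 9 bp
  10–109 → 100 bp
  110–121 → 12 bp
  122–137 → 16 bp
  138–154 → 17 bp
  155–189 → 35 bp
Sorted largest to smallest: 100, 35, 17, 16, 12, 9 bp.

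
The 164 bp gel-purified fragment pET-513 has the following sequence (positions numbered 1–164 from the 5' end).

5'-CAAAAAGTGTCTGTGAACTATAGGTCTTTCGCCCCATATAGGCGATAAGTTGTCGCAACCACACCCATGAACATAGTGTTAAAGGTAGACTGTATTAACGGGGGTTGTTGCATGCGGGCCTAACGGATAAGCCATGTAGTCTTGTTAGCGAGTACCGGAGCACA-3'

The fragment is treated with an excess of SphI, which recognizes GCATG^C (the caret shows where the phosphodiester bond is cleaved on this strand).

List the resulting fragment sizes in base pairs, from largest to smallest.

The SphI site (GCATGC) starts at position 110.
SphI cuts after base 5 of each site (before the last base), so after position 114.
Linear molecule, 1 cut → 2 fragments:
  1–114 → 114 bp
  115–164 → 50 bp
Sorted largest to smallest: 114, 50 bp.

114, 50 bp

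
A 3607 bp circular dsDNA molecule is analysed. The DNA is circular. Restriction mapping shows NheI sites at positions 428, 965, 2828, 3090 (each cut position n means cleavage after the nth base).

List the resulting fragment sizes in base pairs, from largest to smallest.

Circular molecule, 4 cuts → 4 fragments:
  965 − 428 = 537 bp
  2828 − 965 = 1863 bp
  3090 − 2828 = 262 bp
  wrap: 3607 − 3090 + 428 = 945 bp
Sorted largest to smallest: 1863, 945, 537, 262 bp.

1863, 945, 537, 262 bp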